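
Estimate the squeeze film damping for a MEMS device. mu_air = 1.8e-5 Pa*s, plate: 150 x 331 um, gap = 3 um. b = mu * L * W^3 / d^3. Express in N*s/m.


Step 1: Convert to SI.
L = 150e-6 m, W = 331e-6 m, d = 3e-6 m
Step 2: W^3 = (331e-6)^3 = 3.63e-11 m^3
Step 3: d^3 = (3e-6)^3 = 2.70e-17 m^3
Step 4: b = 1.8e-5 * 150e-6 * 3.63e-11 / 2.70e-17
b = 3.63e-03 N*s/m


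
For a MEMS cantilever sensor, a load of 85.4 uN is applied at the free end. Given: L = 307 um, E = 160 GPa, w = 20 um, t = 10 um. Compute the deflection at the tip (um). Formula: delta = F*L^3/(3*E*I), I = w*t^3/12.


Step 1: Calculate the second moment of area.
I = w * t^3 / 12 = 20 * 10^3 / 12 = 1666.6667 um^4
Step 2: Convert E to consistent units (1 GPa = 1000 uN/um^2).
E = 160 GPa = 160000 uN/um^2
Step 3: Calculate tip deflection.
delta = F * L^3 / (3 * E * I)
delta = 85.4 * 307^3 / (3 * 160000 * 1666.6667)
delta = 3.0888 um


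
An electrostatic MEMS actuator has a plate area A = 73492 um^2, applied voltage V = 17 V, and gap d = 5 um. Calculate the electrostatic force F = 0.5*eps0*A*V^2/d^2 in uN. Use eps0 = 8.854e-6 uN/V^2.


Step 1: Identify parameters.
eps0 = 8.854e-6 uN/V^2, A = 73492 um^2, V = 17 V, d = 5 um
Step 2: Compute V^2 = 17^2 = 289
Step 3: Compute d^2 = 5^2 = 25
Step 4: F = 0.5 * 8.854e-6 * 73492 * 289 / 25
F = 3.761 uN


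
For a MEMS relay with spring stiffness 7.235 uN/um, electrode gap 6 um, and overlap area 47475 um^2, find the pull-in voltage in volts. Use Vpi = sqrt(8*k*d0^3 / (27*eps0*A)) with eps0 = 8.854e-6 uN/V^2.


Step 1: Compute numerator: 8 * k * d0^3 = 8 * 7.235 * 6^3 = 12502.08
Step 2: Compute denominator: 27 * eps0 * A = 27 * 8.854e-6 * 47475 = 11.349279
Step 3: Vpi = sqrt(12502.08 / 11.349279)
Vpi = 33.19 V


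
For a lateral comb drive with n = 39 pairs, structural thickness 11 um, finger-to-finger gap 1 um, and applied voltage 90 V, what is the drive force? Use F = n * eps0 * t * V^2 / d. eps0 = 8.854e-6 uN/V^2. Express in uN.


Step 1: Parameters: n=39, eps0=8.854e-6 uN/V^2, t=11 um, V=90 V, d=1 um
Step 2: V^2 = 8100
Step 3: F = 39 * 8.854e-6 * 11 * 8100 / 1
F = 30.767 uN


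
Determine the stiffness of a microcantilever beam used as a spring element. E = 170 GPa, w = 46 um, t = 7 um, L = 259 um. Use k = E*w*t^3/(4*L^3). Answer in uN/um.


Step 1: Convert E to consistent units (1 GPa = 1000 uN/um^2).
E = 170 GPa = 170000 uN/um^2
Step 2: Compute t^3 = 7^3 = 343
Step 3: Compute L^3 = 259^3 = 17373979
Step 4: k = 170000 * 46 * 343 / (4 * 17373979)
k = 38.5959 uN/um


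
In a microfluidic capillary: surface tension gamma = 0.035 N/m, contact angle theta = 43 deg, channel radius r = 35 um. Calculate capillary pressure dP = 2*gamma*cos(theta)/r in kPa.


Step 1: cos(43 deg) = 0.7314
Step 2: Convert r to m: r = 35e-6 m
Step 3: dP = 2 * 0.035 * 0.7314 / 35e-6 = 1462.8 Pa
Step 4: Convert Pa to kPa (divide by 1000).
dP = 1.46 kPa


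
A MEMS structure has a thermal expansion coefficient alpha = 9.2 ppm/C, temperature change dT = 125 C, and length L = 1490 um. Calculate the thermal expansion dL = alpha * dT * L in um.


Step 1: Convert CTE: alpha = 9.2 ppm/C = 9.2e-6 /C
Step 2: dL = 9.2e-6 * 125 * 1490
dL = 1.7135 um


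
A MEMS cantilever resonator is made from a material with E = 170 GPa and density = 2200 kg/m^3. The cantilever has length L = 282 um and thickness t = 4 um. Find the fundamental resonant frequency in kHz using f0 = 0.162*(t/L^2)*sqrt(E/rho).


Step 1: Convert units to SI.
t_SI = 4e-6 m, L_SI = 282e-6 m
Step 2: Calculate sqrt(E/rho).
sqrt(170e9 / 2200) = 8790.49 m/s
Step 3: Compute f0.
f0 = 0.162 * 4e-6 / (282e-6)^2 * 8790.49 = 71629.2 Hz = 71.63 kHz


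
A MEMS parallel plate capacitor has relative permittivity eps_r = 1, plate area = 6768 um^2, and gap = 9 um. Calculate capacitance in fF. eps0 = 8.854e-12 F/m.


Step 1: Convert area to m^2: A = 6768e-12 m^2
Step 2: Convert gap to m: d = 9e-6 m
Step 3: C = eps0 * eps_r * A / d
C = 8.854e-12 * 1 * 6768e-12 / 9e-6
Step 4: Convert to fF (multiply by 1e15).
C = 6.66 fF


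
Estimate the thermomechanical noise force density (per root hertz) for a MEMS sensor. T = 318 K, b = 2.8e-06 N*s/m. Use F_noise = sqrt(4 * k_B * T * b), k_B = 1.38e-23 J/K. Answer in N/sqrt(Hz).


Step 1: Compute 4 * k_B * T * b
= 4 * 1.38e-23 * 318 * 2.8e-06
= 4.9150e-26 N^2/Hz
Step 2: F_noise = sqrt(4.9150e-26)
F_noise = 2.22e-13 N/sqrt(Hz)


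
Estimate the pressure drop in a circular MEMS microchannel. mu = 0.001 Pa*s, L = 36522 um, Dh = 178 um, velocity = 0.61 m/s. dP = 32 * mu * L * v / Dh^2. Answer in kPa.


Step 1: Convert to SI: L = 36522e-6 m, Dh = 178e-6 m
Step 2: dP = 32 * 0.001 * 36522e-6 * 0.61 / (178e-6)^2
Step 3: dP = 22500.61 Pa
Step 4: Convert to kPa: dP = 22.5 kPa


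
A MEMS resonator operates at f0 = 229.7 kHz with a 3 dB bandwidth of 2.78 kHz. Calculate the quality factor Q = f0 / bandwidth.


Step 1: Q = f0 / bandwidth
Step 2: Q = 229.7 / 2.78
Q = 82.6


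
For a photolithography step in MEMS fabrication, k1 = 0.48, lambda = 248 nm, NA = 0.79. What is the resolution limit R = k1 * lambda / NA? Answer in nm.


Step 1: Identify values: k1 = 0.48, lambda = 248 nm, NA = 0.79
Step 2: R = k1 * lambda / NA
R = 0.48 * 248 / 0.79
R = 150.7 nm


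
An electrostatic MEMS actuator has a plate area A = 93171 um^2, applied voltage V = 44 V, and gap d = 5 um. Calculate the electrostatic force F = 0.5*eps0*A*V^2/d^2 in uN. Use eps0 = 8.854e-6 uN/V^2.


Step 1: Identify parameters.
eps0 = 8.854e-6 uN/V^2, A = 93171 um^2, V = 44 V, d = 5 um
Step 2: Compute V^2 = 44^2 = 1936
Step 3: Compute d^2 = 5^2 = 25
Step 4: F = 0.5 * 8.854e-6 * 93171 * 1936 / 25
F = 31.942 uN


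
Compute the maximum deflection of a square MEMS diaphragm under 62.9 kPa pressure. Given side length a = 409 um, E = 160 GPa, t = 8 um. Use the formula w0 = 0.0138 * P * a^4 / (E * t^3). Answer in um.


Step 1: Convert pressure to compatible units (E is in GPa, so P in GPa).
P = 62.9 kPa = 62.9e-6 GPa
Step 2: Compute numerator: 0.0138 * P * a^4.
a^4 = 409^4 = 27982932961
numerator = 0.0138 * 62.9e-6 * 27982932961 = 2.42897e+04
Step 3: Compute denominator: E * t^3 = 160 * 8^3 = 81920
Step 4: w0 = numerator / denominator = 2.42897e+04 / 81920 = 0.2965 um


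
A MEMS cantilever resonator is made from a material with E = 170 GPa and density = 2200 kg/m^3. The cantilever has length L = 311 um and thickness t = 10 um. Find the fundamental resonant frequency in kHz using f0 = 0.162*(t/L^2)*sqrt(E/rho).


Step 1: Convert units to SI.
t_SI = 10e-6 m, L_SI = 311e-6 m
Step 2: Calculate sqrt(E/rho).
sqrt(170e9 / 2200) = 8790.49 m/s
Step 3: Compute f0.
f0 = 0.162 * 10e-6 / (311e-6)^2 * 8790.49 = 147233.7 Hz = 147.23 kHz


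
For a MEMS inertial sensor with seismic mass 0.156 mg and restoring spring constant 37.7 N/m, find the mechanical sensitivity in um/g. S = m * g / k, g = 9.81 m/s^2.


Step 1: Convert mass: m = 0.156 mg = 1.56e-07 kg
Step 2: S = m * g / k = 1.56e-07 * 9.81 / 37.7
Step 3: S = 4.06e-08 m/g
Step 4: Convert to um/g: S = 0.041 um/g


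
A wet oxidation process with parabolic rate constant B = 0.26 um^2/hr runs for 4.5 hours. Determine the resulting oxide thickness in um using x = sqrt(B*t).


Step 1: Compute B*t = 0.26 * 4.5 = 1.17
Step 2: x = sqrt(1.17)
x = 1.082 um


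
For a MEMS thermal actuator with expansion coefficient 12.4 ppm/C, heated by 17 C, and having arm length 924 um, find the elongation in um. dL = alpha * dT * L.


Step 1: Convert CTE: alpha = 12.4 ppm/C = 12.4e-6 /C
Step 2: dL = 12.4e-6 * 17 * 924
dL = 0.1948 um


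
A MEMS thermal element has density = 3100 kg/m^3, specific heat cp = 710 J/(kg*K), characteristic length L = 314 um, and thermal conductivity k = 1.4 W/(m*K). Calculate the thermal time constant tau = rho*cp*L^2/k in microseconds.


Step 1: Convert L to m: L = 314e-6 m
Step 2: L^2 = (314e-6)^2 = 9.8596e-08 m^2
Step 3: tau = 3100 * 710 * 9.8596e-08 / 1.4 = 1.5500699714e-01 s
Step 4: Convert to microseconds (multiply by 1e6).
tau = 155006.997 us


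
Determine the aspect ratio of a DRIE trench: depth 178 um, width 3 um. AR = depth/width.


Step 1: AR = depth / width
Step 2: AR = 178 / 3
AR = 59.3


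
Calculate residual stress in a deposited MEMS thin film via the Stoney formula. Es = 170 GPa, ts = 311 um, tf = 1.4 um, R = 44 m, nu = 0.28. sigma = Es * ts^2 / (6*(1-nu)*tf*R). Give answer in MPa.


Step 1: Compute numerator: Es * ts^2 = 170 * 311^2 = 16442570 (GPa*um^2)
Step 2: Compute denominator (R in um): 6*(1-nu)*tf*R = 6*0.72*1.4*44e6 = 266112000.0 (um^2)
Step 3: sigma (GPa) = 16442570 / 266112000.0 = 6.1788e-02 GPa
Step 4: Convert to MPa (x1000): sigma = 61.8 MPa


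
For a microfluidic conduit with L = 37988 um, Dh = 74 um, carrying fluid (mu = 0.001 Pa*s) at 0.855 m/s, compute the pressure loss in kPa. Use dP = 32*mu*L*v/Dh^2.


Step 1: Convert to SI: L = 37988e-6 m, Dh = 74e-6 m
Step 2: dP = 32 * 0.001 * 37988e-6 * 0.855 / (74e-6)^2
Step 3: dP = 189801.26 Pa
Step 4: Convert to kPa: dP = 189.8 kPa


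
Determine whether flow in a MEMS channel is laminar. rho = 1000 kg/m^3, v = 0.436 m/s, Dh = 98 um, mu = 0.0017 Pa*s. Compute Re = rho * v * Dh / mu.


Step 1: Convert Dh to meters: Dh = 98e-6 m
Step 2: Re = rho * v * Dh / mu
Re = 1000 * 0.436 * 98e-6 / 0.0017
Re = 25.134
Since Re = 25.134 is below ~2300, the flow is laminar.


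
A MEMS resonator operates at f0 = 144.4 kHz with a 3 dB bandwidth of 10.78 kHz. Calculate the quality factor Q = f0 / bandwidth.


Step 1: Q = f0 / bandwidth
Step 2: Q = 144.4 / 10.78
Q = 13.4


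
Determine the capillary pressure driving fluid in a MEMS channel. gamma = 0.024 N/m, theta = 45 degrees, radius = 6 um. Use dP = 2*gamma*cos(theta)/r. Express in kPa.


Step 1: cos(45 deg) = 0.7071
Step 2: Convert r to m: r = 6e-6 m
Step 3: dP = 2 * 0.024 * 0.7071 / 6e-6 = 5656.8 Pa
Step 4: Convert Pa to kPa (divide by 1000).
dP = 5.66 kPa


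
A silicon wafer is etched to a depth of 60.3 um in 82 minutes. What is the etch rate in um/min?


Step 1: Etch rate = depth / time
Step 2: rate = 60.3 / 82
rate = 0.735 um/min


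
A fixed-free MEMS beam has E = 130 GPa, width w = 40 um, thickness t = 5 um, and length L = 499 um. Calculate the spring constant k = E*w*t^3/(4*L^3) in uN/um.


Step 1: Convert E to consistent units (1 GPa = 1000 uN/um^2).
E = 130 GPa = 130000 uN/um^2
Step 2: Compute t^3 = 5^3 = 125
Step 3: Compute L^3 = 499^3 = 124251499
Step 4: k = 130000 * 40 * 125 / (4 * 124251499)
k = 1.3078 uN/um


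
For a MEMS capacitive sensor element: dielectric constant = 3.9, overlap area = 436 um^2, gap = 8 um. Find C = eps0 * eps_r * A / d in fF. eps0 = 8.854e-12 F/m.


Step 1: Convert area to m^2: A = 436e-12 m^2
Step 2: Convert gap to m: d = 8e-6 m
Step 3: C = eps0 * eps_r * A / d
C = 8.854e-12 * 3.9 * 436e-12 / 8e-6
Step 4: Convert to fF (multiply by 1e15).
C = 1.88 fF


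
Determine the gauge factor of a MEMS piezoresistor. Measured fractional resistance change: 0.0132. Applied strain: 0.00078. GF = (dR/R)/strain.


Step 1: Identify values.
dR/R = 0.0132, strain = 0.00078
Step 2: GF = (dR/R) / strain = 0.0132 / 0.00078
GF = 16.9


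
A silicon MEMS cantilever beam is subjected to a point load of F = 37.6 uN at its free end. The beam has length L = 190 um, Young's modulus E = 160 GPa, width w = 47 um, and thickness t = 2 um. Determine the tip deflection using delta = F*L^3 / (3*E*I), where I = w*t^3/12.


Step 1: Calculate the second moment of area.
I = w * t^3 / 12 = 47 * 2^3 / 12 = 31.3333 um^4
Step 2: Convert E to consistent units (1 GPa = 1000 uN/um^2).
E = 160 GPa = 160000 uN/um^2
Step 3: Calculate tip deflection.
delta = F * L^3 / (3 * E * I)
delta = 37.6 * 190^3 / (3 * 160000 * 31.3333)
delta = 17.1475 um


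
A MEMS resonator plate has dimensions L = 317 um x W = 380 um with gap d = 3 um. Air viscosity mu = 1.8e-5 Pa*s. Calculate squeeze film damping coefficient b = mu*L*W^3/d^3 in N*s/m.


Step 1: Convert to SI.
L = 317e-6 m, W = 380e-6 m, d = 3e-6 m
Step 2: W^3 = (380e-6)^3 = 5.49e-11 m^3
Step 3: d^3 = (3e-6)^3 = 2.70e-17 m^3
Step 4: b = 1.8e-5 * 317e-6 * 5.49e-11 / 2.70e-17
b = 1.16e-02 N*s/m


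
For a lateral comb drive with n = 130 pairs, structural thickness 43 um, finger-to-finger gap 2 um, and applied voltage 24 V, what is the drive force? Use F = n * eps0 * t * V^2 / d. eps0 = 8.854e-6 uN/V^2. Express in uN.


Step 1: Parameters: n=130, eps0=8.854e-6 uN/V^2, t=43 um, V=24 V, d=2 um
Step 2: V^2 = 576
Step 3: F = 130 * 8.854e-6 * 43 * 576 / 2
F = 14.254 uN


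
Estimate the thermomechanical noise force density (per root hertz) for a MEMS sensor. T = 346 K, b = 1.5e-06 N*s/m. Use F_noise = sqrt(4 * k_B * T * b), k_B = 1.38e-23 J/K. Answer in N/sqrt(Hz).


Step 1: Compute 4 * k_B * T * b
= 4 * 1.38e-23 * 346 * 1.5e-06
= 2.8649e-26 N^2/Hz
Step 2: F_noise = sqrt(2.8649e-26)
F_noise = 1.69e-13 N/sqrt(Hz)


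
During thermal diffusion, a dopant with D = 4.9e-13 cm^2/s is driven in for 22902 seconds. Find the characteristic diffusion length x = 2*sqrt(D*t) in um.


Step 1: Compute D*t = 4.9e-13 * 22902 = 1.122198e-08 cm^2
Step 2: sqrt(D*t) = 1.05934e-04 cm
Step 3: x = 2 * 1.05934e-04 cm = 2.11868e-04 cm
Step 4: Convert to um (1 cm = 1e4 um): x = 2.119 um


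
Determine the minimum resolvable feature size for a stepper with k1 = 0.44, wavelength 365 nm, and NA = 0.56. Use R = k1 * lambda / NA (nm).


Step 1: Identify values: k1 = 0.44, lambda = 365 nm, NA = 0.56
Step 2: R = k1 * lambda / NA
R = 0.44 * 365 / 0.56
R = 286.8 nm


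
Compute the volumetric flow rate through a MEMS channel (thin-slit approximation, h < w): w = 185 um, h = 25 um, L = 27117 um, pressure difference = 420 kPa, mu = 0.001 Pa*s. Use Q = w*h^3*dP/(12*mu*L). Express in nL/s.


Step 1: Convert all dimensions to SI (meters).
w = 185e-6 m, h = 25e-6 m, L = 27117e-6 m, dP = 420e3 Pa
Step 2: Q = w * h^3 * dP / (12 * mu * L)
Q = 185e-6 * (25e-6)^3 * 420e3 / (12 * 0.001 * 27117e-6) = 3.73093908e-09 m^3/s
Step 3: Convert Q from m^3/s to nL/s (1 m^3 = 1e12 nL, so multiply by 1e12).
Q = 3730.939 nL/s


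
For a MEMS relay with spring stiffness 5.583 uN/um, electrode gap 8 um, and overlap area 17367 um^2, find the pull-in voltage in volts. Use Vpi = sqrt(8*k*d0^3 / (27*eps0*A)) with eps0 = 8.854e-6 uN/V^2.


Step 1: Compute numerator: 8 * k * d0^3 = 8 * 5.583 * 8^3 = 22867.968
Step 2: Compute denominator: 27 * eps0 * A = 27 * 8.854e-6 * 17367 = 4.15172
Step 3: Vpi = sqrt(22867.968 / 4.15172)
Vpi = 74.22 V


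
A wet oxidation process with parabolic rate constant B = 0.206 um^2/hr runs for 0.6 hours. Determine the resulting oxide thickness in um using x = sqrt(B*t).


Step 1: Compute B*t = 0.206 * 0.6 = 0.1236
Step 2: x = sqrt(0.1236)
x = 0.352 um


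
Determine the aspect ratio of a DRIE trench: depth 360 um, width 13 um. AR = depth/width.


Step 1: AR = depth / width
Step 2: AR = 360 / 13
AR = 27.7


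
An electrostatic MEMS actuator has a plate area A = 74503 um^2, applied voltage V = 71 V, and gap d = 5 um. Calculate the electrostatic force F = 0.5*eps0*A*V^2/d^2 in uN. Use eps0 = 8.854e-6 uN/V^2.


Step 1: Identify parameters.
eps0 = 8.854e-6 uN/V^2, A = 74503 um^2, V = 71 V, d = 5 um
Step 2: Compute V^2 = 71^2 = 5041
Step 3: Compute d^2 = 5^2 = 25
Step 4: F = 0.5 * 8.854e-6 * 74503 * 5041 / 25
F = 66.506 uN


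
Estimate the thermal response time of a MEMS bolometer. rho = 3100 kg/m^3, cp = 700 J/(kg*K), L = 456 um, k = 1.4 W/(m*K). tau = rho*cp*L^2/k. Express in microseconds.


Step 1: Convert L to m: L = 456e-6 m
Step 2: L^2 = (456e-6)^2 = 2.07936e-07 m^2
Step 3: tau = 3100 * 700 * 2.07936e-07 / 1.4 = 3.223008e-01 s
Step 4: Convert to microseconds (multiply by 1e6).
tau = 322300.8 us


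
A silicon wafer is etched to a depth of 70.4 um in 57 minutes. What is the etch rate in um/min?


Step 1: Etch rate = depth / time
Step 2: rate = 70.4 / 57
rate = 1.235 um/min


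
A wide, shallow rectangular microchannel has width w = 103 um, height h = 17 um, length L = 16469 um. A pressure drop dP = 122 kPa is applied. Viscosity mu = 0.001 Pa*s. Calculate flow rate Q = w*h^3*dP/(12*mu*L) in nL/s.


Step 1: Convert all dimensions to SI (meters).
w = 103e-6 m, h = 17e-6 m, L = 16469e-6 m, dP = 122e3 Pa
Step 2: Q = w * h^3 * dP / (12 * mu * L)
Q = 103e-6 * (17e-6)^3 * 122e3 / (12 * 0.001 * 16469e-6) = 3.1238872e-10 m^3/s
Step 3: Convert Q from m^3/s to nL/s (1 m^3 = 1e12 nL, so multiply by 1e12).
Q = 312.389 nL/s


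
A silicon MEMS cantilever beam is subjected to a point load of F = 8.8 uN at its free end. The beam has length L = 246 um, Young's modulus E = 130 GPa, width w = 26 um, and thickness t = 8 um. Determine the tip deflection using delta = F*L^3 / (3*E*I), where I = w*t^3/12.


Step 1: Calculate the second moment of area.
I = w * t^3 / 12 = 26 * 8^3 / 12 = 1109.3333 um^4
Step 2: Convert E to consistent units (1 GPa = 1000 uN/um^2).
E = 130 GPa = 130000 uN/um^2
Step 3: Calculate tip deflection.
delta = F * L^3 / (3 * E * I)
delta = 8.8 * 246^3 / (3 * 130000 * 1109.3333)
delta = 0.3028 um


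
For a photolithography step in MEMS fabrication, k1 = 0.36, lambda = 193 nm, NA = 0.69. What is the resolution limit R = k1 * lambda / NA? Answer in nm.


Step 1: Identify values: k1 = 0.36, lambda = 193 nm, NA = 0.69
Step 2: R = k1 * lambda / NA
R = 0.36 * 193 / 0.69
R = 100.7 nm


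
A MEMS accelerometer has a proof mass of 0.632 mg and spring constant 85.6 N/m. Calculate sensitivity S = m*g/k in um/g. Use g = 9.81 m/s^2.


Step 1: Convert mass: m = 0.632 mg = 6.32e-07 kg
Step 2: S = m * g / k = 6.32e-07 * 9.81 / 85.6
Step 3: S = 7.24e-08 m/g
Step 4: Convert to um/g: S = 0.072 um/g


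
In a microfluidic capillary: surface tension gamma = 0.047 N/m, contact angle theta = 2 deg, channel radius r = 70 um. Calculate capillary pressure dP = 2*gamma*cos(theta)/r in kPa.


Step 1: cos(2 deg) = 0.9994
Step 2: Convert r to m: r = 70e-6 m
Step 3: dP = 2 * 0.047 * 0.9994 / 70e-6 = 1342.1 Pa
Step 4: Convert Pa to kPa (divide by 1000).
dP = 1.34 kPa


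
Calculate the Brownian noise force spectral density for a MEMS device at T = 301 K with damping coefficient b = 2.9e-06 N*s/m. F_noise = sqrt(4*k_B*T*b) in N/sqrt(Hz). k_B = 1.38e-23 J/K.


Step 1: Compute 4 * k_B * T * b
= 4 * 1.38e-23 * 301 * 2.9e-06
= 4.8184e-26 N^2/Hz
Step 2: F_noise = sqrt(4.8184e-26)
F_noise = 2.20e-13 N/sqrt(Hz)


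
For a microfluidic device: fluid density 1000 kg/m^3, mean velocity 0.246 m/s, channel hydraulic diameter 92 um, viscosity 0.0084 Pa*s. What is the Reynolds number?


Step 1: Convert Dh to meters: Dh = 92e-6 m
Step 2: Re = rho * v * Dh / mu
Re = 1000 * 0.246 * 92e-6 / 0.0084
Re = 2.694


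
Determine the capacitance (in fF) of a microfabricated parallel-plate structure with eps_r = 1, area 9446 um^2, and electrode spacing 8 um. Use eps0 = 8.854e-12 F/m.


Step 1: Convert area to m^2: A = 9446e-12 m^2
Step 2: Convert gap to m: d = 8e-6 m
Step 3: C = eps0 * eps_r * A / d
C = 8.854e-12 * 1 * 9446e-12 / 8e-6
Step 4: Convert to fF (multiply by 1e15).
C = 10.45 fF


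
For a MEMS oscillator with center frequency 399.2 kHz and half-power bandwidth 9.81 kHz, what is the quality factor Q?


Step 1: Q = f0 / bandwidth
Step 2: Q = 399.2 / 9.81
Q = 40.7


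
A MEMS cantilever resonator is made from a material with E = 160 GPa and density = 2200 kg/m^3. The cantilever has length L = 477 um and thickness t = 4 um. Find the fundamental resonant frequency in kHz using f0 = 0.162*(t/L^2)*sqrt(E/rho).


Step 1: Convert units to SI.
t_SI = 4e-6 m, L_SI = 477e-6 m
Step 2: Calculate sqrt(E/rho).
sqrt(160e9 / 2200) = 8528.03 m/s
Step 3: Compute f0.
f0 = 0.162 * 4e-6 / (477e-6)^2 * 8528.03 = 24287.7 Hz = 24.29 kHz


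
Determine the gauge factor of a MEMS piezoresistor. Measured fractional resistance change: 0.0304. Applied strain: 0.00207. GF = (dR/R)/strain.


Step 1: Identify values.
dR/R = 0.0304, strain = 0.00207
Step 2: GF = (dR/R) / strain = 0.0304 / 0.00207
GF = 14.7


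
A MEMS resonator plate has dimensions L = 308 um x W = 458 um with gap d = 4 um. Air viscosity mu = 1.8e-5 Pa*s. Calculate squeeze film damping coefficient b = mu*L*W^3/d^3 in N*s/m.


Step 1: Convert to SI.
L = 308e-6 m, W = 458e-6 m, d = 4e-6 m
Step 2: W^3 = (458e-6)^3 = 9.61e-11 m^3
Step 3: d^3 = (4e-6)^3 = 6.40e-17 m^3
Step 4: b = 1.8e-5 * 308e-6 * 9.61e-11 / 6.40e-17
b = 8.32e-03 N*s/m


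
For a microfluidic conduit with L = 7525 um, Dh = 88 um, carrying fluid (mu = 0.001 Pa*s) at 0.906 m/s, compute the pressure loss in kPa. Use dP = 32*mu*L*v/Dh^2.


Step 1: Convert to SI: L = 7525e-6 m, Dh = 88e-6 m
Step 2: dP = 32 * 0.001 * 7525e-6 * 0.906 / (88e-6)^2
Step 3: dP = 28172.11 Pa
Step 4: Convert to kPa: dP = 28.17 kPa


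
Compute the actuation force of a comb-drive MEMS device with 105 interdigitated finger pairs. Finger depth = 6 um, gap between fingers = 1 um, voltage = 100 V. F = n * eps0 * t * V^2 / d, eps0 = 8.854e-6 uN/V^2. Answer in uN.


Step 1: Parameters: n=105, eps0=8.854e-6 uN/V^2, t=6 um, V=100 V, d=1 um
Step 2: V^2 = 10000
Step 3: F = 105 * 8.854e-6 * 6 * 10000 / 1
F = 55.78 uN


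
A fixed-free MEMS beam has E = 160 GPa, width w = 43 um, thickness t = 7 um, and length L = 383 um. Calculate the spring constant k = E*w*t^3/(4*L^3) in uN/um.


Step 1: Convert E to consistent units (1 GPa = 1000 uN/um^2).
E = 160 GPa = 160000 uN/um^2
Step 2: Compute t^3 = 7^3 = 343
Step 3: Compute L^3 = 383^3 = 56181887
Step 4: k = 160000 * 43 * 343 / (4 * 56181887)
k = 10.5009 uN/um


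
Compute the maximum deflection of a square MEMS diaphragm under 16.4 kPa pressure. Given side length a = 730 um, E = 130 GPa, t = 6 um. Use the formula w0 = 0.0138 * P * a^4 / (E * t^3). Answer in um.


Step 1: Convert pressure to compatible units (E is in GPa, so P in GPa).
P = 16.4 kPa = 16.4e-6 GPa
Step 2: Compute numerator: 0.0138 * P * a^4.
a^4 = 730^4 = 283982410000
numerator = 0.0138 * 16.4e-6 * 283982410000 = 6.42709e+04
Step 3: Compute denominator: E * t^3 = 130 * 6^3 = 28080
Step 4: w0 = numerator / denominator = 6.42709e+04 / 28080 = 2.2888 um


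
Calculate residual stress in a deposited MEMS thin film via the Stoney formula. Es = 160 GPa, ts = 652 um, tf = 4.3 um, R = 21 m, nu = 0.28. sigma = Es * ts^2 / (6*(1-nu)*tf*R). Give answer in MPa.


Step 1: Compute numerator: Es * ts^2 = 160 * 652^2 = 68016640 (GPa*um^2)
Step 2: Compute denominator (R in um): 6*(1-nu)*tf*R = 6*0.72*4.3*21e6 = 390096000.0 (um^2)
Step 3: sigma (GPa) = 68016640 / 390096000.0 = 1.74359e-01 GPa
Step 4: Convert to MPa (x1000): sigma = 174.4 MPa


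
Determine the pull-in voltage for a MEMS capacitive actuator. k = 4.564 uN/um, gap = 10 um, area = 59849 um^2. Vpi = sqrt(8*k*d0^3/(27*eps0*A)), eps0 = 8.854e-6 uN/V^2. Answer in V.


Step 1: Compute numerator: 8 * k * d0^3 = 8 * 4.564 * 10^3 = 36512.0
Step 2: Compute denominator: 27 * eps0 * A = 27 * 8.854e-6 * 59849 = 14.307382
Step 3: Vpi = sqrt(36512.0 / 14.307382)
Vpi = 50.52 V


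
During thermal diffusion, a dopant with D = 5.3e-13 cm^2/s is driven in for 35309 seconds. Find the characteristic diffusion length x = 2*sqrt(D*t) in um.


Step 1: Compute D*t = 5.3e-13 * 35309 = 1.871377e-08 cm^2
Step 2: sqrt(D*t) = 1.36798e-04 cm
Step 3: x = 2 * 1.36798e-04 cm = 2.73596e-04 cm
Step 4: Convert to um (1 cm = 1e4 um): x = 2.736 um


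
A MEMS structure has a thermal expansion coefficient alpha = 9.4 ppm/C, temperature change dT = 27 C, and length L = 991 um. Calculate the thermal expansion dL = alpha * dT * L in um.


Step 1: Convert CTE: alpha = 9.4 ppm/C = 9.4e-6 /C
Step 2: dL = 9.4e-6 * 27 * 991
dL = 0.2515 um


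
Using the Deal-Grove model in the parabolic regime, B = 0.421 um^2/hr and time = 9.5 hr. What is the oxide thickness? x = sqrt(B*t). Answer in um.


Step 1: Compute B*t = 0.421 * 9.5 = 3.9995
Step 2: x = sqrt(3.9995)
x = 2.0 um


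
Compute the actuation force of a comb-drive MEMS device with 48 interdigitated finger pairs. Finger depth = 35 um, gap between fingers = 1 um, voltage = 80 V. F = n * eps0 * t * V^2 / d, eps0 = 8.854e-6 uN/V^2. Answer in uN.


Step 1: Parameters: n=48, eps0=8.854e-6 uN/V^2, t=35 um, V=80 V, d=1 um
Step 2: V^2 = 6400
Step 3: F = 48 * 8.854e-6 * 35 * 6400 / 1
F = 95.198 uN


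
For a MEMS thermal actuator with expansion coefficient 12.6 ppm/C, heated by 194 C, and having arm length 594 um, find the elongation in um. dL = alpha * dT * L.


Step 1: Convert CTE: alpha = 12.6 ppm/C = 12.6e-6 /C
Step 2: dL = 12.6e-6 * 194 * 594
dL = 1.452 um


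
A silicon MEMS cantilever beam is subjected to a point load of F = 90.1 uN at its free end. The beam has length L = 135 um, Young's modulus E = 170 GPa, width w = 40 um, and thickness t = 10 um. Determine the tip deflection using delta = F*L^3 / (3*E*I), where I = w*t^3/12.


Step 1: Calculate the second moment of area.
I = w * t^3 / 12 = 40 * 10^3 / 12 = 3333.3333 um^4
Step 2: Convert E to consistent units (1 GPa = 1000 uN/um^2).
E = 170 GPa = 170000 uN/um^2
Step 3: Calculate tip deflection.
delta = F * L^3 / (3 * E * I)
delta = 90.1 * 135^3 / (3 * 170000 * 3333.3333)
delta = 0.1304 um


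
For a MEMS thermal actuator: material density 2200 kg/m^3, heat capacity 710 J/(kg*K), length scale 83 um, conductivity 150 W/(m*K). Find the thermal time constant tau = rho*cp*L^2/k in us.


Step 1: Convert L to m: L = 83e-6 m
Step 2: L^2 = (83e-6)^2 = 6.889e-09 m^2
Step 3: tau = 2200 * 710 * 6.889e-09 / 150 = 7.173745e-05 s
Step 4: Convert to microseconds (multiply by 1e6).
tau = 71.737 us


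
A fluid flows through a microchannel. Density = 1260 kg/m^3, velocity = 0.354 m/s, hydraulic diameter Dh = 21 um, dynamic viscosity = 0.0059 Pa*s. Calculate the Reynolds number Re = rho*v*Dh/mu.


Step 1: Convert Dh to meters: Dh = 21e-6 m
Step 2: Re = rho * v * Dh / mu
Re = 1260 * 0.354 * 21e-6 / 0.0059
Re = 1.588


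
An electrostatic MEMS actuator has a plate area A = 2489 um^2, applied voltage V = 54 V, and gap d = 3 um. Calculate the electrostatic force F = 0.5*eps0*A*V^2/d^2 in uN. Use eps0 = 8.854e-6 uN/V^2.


Step 1: Identify parameters.
eps0 = 8.854e-6 uN/V^2, A = 2489 um^2, V = 54 V, d = 3 um
Step 2: Compute V^2 = 54^2 = 2916
Step 3: Compute d^2 = 3^2 = 9
Step 4: F = 0.5 * 8.854e-6 * 2489 * 2916 / 9
F = 3.57 uN


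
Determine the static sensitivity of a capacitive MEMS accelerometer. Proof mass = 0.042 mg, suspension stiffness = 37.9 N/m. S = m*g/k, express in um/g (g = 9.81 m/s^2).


Step 1: Convert mass: m = 0.042 mg = 4.20e-08 kg
Step 2: S = m * g / k = 4.20e-08 * 9.81 / 37.9
Step 3: S = 1.09e-08 m/g
Step 4: Convert to um/g: S = 0.011 um/g


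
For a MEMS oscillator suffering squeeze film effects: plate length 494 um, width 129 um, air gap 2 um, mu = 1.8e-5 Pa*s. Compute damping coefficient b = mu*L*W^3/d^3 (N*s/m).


Step 1: Convert to SI.
L = 494e-6 m, W = 129e-6 m, d = 2e-6 m
Step 2: W^3 = (129e-6)^3 = 2.15e-12 m^3
Step 3: d^3 = (2e-6)^3 = 8.00e-18 m^3
Step 4: b = 1.8e-5 * 494e-6 * 2.15e-12 / 8.00e-18
b = 2.39e-03 N*s/m


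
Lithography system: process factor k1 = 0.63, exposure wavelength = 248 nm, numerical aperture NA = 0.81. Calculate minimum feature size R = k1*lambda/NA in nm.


Step 1: Identify values: k1 = 0.63, lambda = 248 nm, NA = 0.81
Step 2: R = k1 * lambda / NA
R = 0.63 * 248 / 0.81
R = 192.9 nm


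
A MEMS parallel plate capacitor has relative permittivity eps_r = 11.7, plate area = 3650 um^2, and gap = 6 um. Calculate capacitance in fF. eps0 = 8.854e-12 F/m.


Step 1: Convert area to m^2: A = 3650e-12 m^2
Step 2: Convert gap to m: d = 6e-6 m
Step 3: C = eps0 * eps_r * A / d
C = 8.854e-12 * 11.7 * 3650e-12 / 6e-6
Step 4: Convert to fF (multiply by 1e15).
C = 63.02 fF


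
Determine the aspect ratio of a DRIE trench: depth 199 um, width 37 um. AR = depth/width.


Step 1: AR = depth / width
Step 2: AR = 199 / 37
AR = 5.4


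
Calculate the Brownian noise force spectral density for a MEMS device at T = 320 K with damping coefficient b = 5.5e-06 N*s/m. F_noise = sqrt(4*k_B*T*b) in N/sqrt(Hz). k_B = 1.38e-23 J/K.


Step 1: Compute 4 * k_B * T * b
= 4 * 1.38e-23 * 320 * 5.5e-06
= 9.7152e-26 N^2/Hz
Step 2: F_noise = sqrt(9.7152e-26)
F_noise = 3.12e-13 N/sqrt(Hz)


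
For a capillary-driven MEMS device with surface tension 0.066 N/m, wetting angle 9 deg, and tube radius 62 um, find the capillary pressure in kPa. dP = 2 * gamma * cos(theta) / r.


Step 1: cos(9 deg) = 0.9877
Step 2: Convert r to m: r = 62e-6 m
Step 3: dP = 2 * 0.066 * 0.9877 / 62e-6 = 2102.8 Pa
Step 4: Convert Pa to kPa (divide by 1000).
dP = 2.1 kPa


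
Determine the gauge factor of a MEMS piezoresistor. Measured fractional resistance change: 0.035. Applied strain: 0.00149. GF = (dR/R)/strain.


Step 1: Identify values.
dR/R = 0.035, strain = 0.00149
Step 2: GF = (dR/R) / strain = 0.035 / 0.00149
GF = 23.5


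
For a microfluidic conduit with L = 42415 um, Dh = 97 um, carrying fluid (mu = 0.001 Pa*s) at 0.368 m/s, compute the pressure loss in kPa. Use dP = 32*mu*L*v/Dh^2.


Step 1: Convert to SI: L = 42415e-6 m, Dh = 97e-6 m
Step 2: dP = 32 * 0.001 * 42415e-6 * 0.368 / (97e-6)^2
Step 3: dP = 53085.24 Pa
Step 4: Convert to kPa: dP = 53.09 kPa


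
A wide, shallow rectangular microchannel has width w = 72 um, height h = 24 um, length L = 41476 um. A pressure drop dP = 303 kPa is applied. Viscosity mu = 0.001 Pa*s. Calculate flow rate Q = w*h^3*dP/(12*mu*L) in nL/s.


Step 1: Convert all dimensions to SI (meters).
w = 72e-6 m, h = 24e-6 m, L = 41476e-6 m, dP = 303e3 Pa
Step 2: Q = w * h^3 * dP / (12 * mu * L)
Q = 72e-6 * (24e-6)^3 * 303e3 / (12 * 0.001 * 41476e-6) = 6.0594156e-10 m^3/s
Step 3: Convert Q from m^3/s to nL/s (1 m^3 = 1e12 nL, so multiply by 1e12).
Q = 605.942 nL/s


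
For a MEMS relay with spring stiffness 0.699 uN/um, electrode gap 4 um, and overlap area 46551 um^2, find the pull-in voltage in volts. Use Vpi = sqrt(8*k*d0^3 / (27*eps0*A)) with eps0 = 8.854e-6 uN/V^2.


Step 1: Compute numerator: 8 * k * d0^3 = 8 * 0.699 * 4^3 = 357.888
Step 2: Compute denominator: 27 * eps0 * A = 27 * 8.854e-6 * 46551 = 11.128389
Step 3: Vpi = sqrt(357.888 / 11.128389)
Vpi = 5.67 V


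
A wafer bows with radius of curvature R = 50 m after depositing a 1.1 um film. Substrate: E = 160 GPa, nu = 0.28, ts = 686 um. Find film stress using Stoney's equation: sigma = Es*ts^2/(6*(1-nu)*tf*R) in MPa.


Step 1: Compute numerator: Es * ts^2 = 160 * 686^2 = 75295360 (GPa*um^2)
Step 2: Compute denominator (R in um): 6*(1-nu)*tf*R = 6*0.72*1.1*50e6 = 237600000.0 (um^2)
Step 3: sigma (GPa) = 75295360 / 237600000.0 = 3.169e-01 GPa
Step 4: Convert to MPa (x1000): sigma = 316.9 MPa


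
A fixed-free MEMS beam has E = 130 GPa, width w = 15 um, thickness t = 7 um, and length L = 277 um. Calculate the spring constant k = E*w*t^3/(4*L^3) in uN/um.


Step 1: Convert E to consistent units (1 GPa = 1000 uN/um^2).
E = 130 GPa = 130000 uN/um^2
Step 2: Compute t^3 = 7^3 = 343
Step 3: Compute L^3 = 277^3 = 21253933
Step 4: k = 130000 * 15 * 343 / (4 * 21253933)
k = 7.8674 uN/um


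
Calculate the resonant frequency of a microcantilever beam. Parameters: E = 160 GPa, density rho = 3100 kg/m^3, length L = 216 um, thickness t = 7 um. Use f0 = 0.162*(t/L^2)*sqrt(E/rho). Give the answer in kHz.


Step 1: Convert units to SI.
t_SI = 7e-6 m, L_SI = 216e-6 m
Step 2: Calculate sqrt(E/rho).
sqrt(160e9 / 3100) = 7184.21 m/s
Step 3: Compute f0.
f0 = 0.162 * 7e-6 / (216e-6)^2 * 7184.21 = 174616.2 Hz = 174.62 kHz


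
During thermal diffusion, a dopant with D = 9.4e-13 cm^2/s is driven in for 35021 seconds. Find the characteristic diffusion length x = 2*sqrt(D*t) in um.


Step 1: Compute D*t = 9.4e-13 * 35021 = 3.291974e-08 cm^2
Step 2: sqrt(D*t) = 1.81438e-04 cm
Step 3: x = 2 * 1.81438e-04 cm = 3.62876e-04 cm
Step 4: Convert to um (1 cm = 1e4 um): x = 3.629 um


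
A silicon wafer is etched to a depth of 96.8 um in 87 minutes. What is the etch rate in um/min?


Step 1: Etch rate = depth / time
Step 2: rate = 96.8 / 87
rate = 1.113 um/min


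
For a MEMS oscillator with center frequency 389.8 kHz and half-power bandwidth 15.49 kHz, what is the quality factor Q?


Step 1: Q = f0 / bandwidth
Step 2: Q = 389.8 / 15.49
Q = 25.2


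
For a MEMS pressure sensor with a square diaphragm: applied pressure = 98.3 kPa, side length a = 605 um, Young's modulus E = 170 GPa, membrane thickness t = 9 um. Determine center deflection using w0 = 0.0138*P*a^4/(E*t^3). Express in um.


Step 1: Convert pressure to compatible units (E is in GPa, so P in GPa).
P = 98.3 kPa = 98.3e-6 GPa
Step 2: Compute numerator: 0.0138 * P * a^4.
a^4 = 605^4 = 133974300625
numerator = 0.0138 * 98.3e-6 * 133974300625 = 1.817415e+05
Step 3: Compute denominator: E * t^3 = 170 * 9^3 = 123930
Step 4: w0 = numerator / denominator = 1.817415e+05 / 123930 = 1.4665 um


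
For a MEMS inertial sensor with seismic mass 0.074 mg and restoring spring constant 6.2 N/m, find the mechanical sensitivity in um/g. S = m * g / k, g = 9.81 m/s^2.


Step 1: Convert mass: m = 0.074 mg = 7.40e-08 kg
Step 2: S = m * g / k = 7.40e-08 * 9.81 / 6.2
Step 3: S = 1.17e-07 m/g
Step 4: Convert to um/g: S = 0.117 um/g


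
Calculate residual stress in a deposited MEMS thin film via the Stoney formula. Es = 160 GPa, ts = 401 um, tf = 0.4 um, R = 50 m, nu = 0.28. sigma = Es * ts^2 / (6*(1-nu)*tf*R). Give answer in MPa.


Step 1: Compute numerator: Es * ts^2 = 160 * 401^2 = 25728160 (GPa*um^2)
Step 2: Compute denominator (R in um): 6*(1-nu)*tf*R = 6*0.72*0.4*50e6 = 86400000.0 (um^2)
Step 3: sigma (GPa) = 25728160 / 86400000.0 = 2.9778e-01 GPa
Step 4: Convert to MPa (x1000): sigma = 297.8 MPa


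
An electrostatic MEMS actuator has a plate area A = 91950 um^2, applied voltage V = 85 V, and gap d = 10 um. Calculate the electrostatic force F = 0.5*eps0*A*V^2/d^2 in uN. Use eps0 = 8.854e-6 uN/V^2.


Step 1: Identify parameters.
eps0 = 8.854e-6 uN/V^2, A = 91950 um^2, V = 85 V, d = 10 um
Step 2: Compute V^2 = 85^2 = 7225
Step 3: Compute d^2 = 10^2 = 100
Step 4: F = 0.5 * 8.854e-6 * 91950 * 7225 / 100
F = 29.41 uN


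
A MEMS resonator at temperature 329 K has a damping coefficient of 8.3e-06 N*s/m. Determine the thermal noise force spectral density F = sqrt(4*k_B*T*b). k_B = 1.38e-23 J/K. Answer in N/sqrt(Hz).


Step 1: Compute 4 * k_B * T * b
= 4 * 1.38e-23 * 329 * 8.3e-06
= 1.5073e-25 N^2/Hz
Step 2: F_noise = sqrt(1.5073e-25)
F_noise = 3.88e-13 N/sqrt(Hz)


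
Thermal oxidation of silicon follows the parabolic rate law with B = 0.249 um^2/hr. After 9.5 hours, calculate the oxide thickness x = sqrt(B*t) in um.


Step 1: Compute B*t = 0.249 * 9.5 = 2.3655
Step 2: x = sqrt(2.3655)
x = 1.538 um


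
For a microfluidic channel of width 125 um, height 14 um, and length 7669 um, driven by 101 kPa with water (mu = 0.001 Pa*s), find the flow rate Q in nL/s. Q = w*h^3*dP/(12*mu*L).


Step 1: Convert all dimensions to SI (meters).
w = 125e-6 m, h = 14e-6 m, L = 7669e-6 m, dP = 101e3 Pa
Step 2: Q = w * h^3 * dP / (12 * mu * L)
Q = 125e-6 * (14e-6)^3 * 101e3 / (12 * 0.001 * 7669e-6) = 3.764398e-10 m^3/s
Step 3: Convert Q from m^3/s to nL/s (1 m^3 = 1e12 nL, so multiply by 1e12).
Q = 376.44 nL/s


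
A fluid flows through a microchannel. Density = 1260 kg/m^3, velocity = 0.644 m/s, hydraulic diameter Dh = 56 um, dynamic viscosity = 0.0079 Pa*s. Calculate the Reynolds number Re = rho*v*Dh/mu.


Step 1: Convert Dh to meters: Dh = 56e-6 m
Step 2: Re = rho * v * Dh / mu
Re = 1260 * 0.644 * 56e-6 / 0.0079
Re = 5.752


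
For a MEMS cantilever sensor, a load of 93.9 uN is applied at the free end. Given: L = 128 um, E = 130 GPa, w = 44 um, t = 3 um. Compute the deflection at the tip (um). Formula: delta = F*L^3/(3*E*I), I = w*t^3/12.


Step 1: Calculate the second moment of area.
I = w * t^3 / 12 = 44 * 3^3 / 12 = 99.0 um^4
Step 2: Convert E to consistent units (1 GPa = 1000 uN/um^2).
E = 130 GPa = 130000 uN/um^2
Step 3: Calculate tip deflection.
delta = F * L^3 / (3 * E * I)
delta = 93.9 * 128^3 / (3 * 130000 * 99.0)
delta = 5.1003 um


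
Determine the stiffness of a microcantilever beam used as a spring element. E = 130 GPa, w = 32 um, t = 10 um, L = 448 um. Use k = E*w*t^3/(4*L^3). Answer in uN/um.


Step 1: Convert E to consistent units (1 GPa = 1000 uN/um^2).
E = 130 GPa = 130000 uN/um^2
Step 2: Compute t^3 = 10^3 = 1000
Step 3: Compute L^3 = 448^3 = 89915392
Step 4: k = 130000 * 32 * 1000 / (4 * 89915392)
k = 11.5664 uN/um


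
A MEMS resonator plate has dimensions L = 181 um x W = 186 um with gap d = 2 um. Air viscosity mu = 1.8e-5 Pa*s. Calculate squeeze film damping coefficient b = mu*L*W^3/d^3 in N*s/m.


Step 1: Convert to SI.
L = 181e-6 m, W = 186e-6 m, d = 2e-6 m
Step 2: W^3 = (186e-6)^3 = 6.43e-12 m^3
Step 3: d^3 = (2e-6)^3 = 8.00e-18 m^3
Step 4: b = 1.8e-5 * 181e-6 * 6.43e-12 / 8.00e-18
b = 2.62e-03 N*s/m


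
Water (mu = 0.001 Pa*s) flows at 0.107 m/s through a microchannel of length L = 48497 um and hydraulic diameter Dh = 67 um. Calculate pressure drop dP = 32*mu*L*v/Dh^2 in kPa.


Step 1: Convert to SI: L = 48497e-6 m, Dh = 67e-6 m
Step 2: dP = 32 * 0.001 * 48497e-6 * 0.107 / (67e-6)^2
Step 3: dP = 36991.25 Pa
Step 4: Convert to kPa: dP = 36.99 kPa


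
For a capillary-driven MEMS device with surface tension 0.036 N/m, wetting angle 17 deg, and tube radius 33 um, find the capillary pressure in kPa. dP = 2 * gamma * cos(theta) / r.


Step 1: cos(17 deg) = 0.9563
Step 2: Convert r to m: r = 33e-6 m
Step 3: dP = 2 * 0.036 * 0.9563 / 33e-6 = 2086.5 Pa
Step 4: Convert Pa to kPa (divide by 1000).
dP = 2.09 kPa


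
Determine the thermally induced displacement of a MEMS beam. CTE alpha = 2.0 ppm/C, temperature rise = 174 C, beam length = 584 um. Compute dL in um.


Step 1: Convert CTE: alpha = 2.0 ppm/C = 2.0e-6 /C
Step 2: dL = 2.0e-6 * 174 * 584
dL = 0.2032 um


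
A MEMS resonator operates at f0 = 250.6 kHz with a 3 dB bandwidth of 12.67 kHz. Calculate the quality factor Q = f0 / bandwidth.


Step 1: Q = f0 / bandwidth
Step 2: Q = 250.6 / 12.67
Q = 19.8


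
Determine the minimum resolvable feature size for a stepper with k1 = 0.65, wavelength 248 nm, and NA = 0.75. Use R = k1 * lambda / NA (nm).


Step 1: Identify values: k1 = 0.65, lambda = 248 nm, NA = 0.75
Step 2: R = k1 * lambda / NA
R = 0.65 * 248 / 0.75
R = 214.9 nm


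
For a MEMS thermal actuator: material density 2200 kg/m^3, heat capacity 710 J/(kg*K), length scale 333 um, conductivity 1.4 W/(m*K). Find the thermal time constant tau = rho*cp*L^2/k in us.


Step 1: Convert L to m: L = 333e-6 m
Step 2: L^2 = (333e-6)^2 = 1.10889e-07 m^2
Step 3: tau = 2200 * 710 * 1.10889e-07 / 1.4 = 1.2372044143e-01 s
Step 4: Convert to microseconds (multiply by 1e6).
tau = 123720.441 us


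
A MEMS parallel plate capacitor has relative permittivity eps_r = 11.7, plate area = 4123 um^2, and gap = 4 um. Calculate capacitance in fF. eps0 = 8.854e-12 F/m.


Step 1: Convert area to m^2: A = 4123e-12 m^2
Step 2: Convert gap to m: d = 4e-6 m
Step 3: C = eps0 * eps_r * A / d
C = 8.854e-12 * 11.7 * 4123e-12 / 4e-6
Step 4: Convert to fF (multiply by 1e15).
C = 106.78 fF


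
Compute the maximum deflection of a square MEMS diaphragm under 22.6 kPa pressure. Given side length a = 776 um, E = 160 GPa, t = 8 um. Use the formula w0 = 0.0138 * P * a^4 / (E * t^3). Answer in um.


Step 1: Convert pressure to compatible units (E is in GPa, so P in GPa).
P = 22.6 kPa = 22.6e-6 GPa
Step 2: Compute numerator: 0.0138 * P * a^4.
a^4 = 776^4 = 362615934976
numerator = 0.0138 * 22.6e-6 * 362615934976 = 1.130927e+05
Step 3: Compute denominator: E * t^3 = 160 * 8^3 = 81920
Step 4: w0 = numerator / denominator = 1.130927e+05 / 81920 = 1.3805 um


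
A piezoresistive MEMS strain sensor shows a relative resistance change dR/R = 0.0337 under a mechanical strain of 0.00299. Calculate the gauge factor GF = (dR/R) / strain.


Step 1: Identify values.
dR/R = 0.0337, strain = 0.00299
Step 2: GF = (dR/R) / strain = 0.0337 / 0.00299
GF = 11.3


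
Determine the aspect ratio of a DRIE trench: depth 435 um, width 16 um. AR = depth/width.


Step 1: AR = depth / width
Step 2: AR = 435 / 16
AR = 27.2
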